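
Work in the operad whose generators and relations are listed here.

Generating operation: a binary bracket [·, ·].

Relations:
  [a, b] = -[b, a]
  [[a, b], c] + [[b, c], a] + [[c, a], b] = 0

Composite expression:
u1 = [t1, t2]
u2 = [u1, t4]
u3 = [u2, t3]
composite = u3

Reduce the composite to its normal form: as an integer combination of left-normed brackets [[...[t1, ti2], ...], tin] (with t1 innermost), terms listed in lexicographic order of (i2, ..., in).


[[[t1, t2], t4], t3]

Expand each bracket as ab - ba; the t1-initial words give the coefficients.
Composite bracket: [[[t1, t2], t4], t3]
Under [a, b] = ab - ba we get 8 signed associative words (2^3 = 8).
Only words starting with t1 matter:
  t1t2t4t3 appears with sign +1, giving the term +[[[t1, t2], t4], t3]


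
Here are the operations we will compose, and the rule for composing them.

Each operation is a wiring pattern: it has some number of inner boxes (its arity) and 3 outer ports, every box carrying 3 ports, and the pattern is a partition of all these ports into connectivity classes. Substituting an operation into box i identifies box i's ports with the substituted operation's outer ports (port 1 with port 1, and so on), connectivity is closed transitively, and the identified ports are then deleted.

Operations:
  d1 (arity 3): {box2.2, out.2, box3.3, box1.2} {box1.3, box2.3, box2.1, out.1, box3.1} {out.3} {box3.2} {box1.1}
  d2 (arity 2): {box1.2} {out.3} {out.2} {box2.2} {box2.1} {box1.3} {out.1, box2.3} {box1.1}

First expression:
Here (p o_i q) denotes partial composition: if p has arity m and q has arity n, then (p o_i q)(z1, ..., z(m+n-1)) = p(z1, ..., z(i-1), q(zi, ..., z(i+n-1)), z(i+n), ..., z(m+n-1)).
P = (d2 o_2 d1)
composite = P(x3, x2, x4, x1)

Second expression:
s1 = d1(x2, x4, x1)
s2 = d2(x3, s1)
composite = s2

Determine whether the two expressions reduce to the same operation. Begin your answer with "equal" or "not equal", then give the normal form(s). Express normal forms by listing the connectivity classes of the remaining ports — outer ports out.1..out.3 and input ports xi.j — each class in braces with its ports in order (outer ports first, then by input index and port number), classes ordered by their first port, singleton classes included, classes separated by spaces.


Reducing the first expression gives {out.1} {out.2} {out.3} {x1.1, x2.3, x4.1, x4.3} {x1.2} {x1.3, x2.2, x4.2} {x2.1} {x3.1} {x3.2} {x3.3}
Reducing the second expression gives {out.1} {out.2} {out.3} {x1.1, x2.3, x4.1, x4.3} {x1.2} {x1.3, x2.2, x4.2} {x2.1} {x3.1} {x3.2} {x3.3}
Same normal form: equal.

equal — both sides give {out.1} {out.2} {out.3} {x1.1, x2.3, x4.1, x4.3} {x1.2} {x1.3, x2.2, x4.2} {x2.1} {x3.1} {x3.2} {x3.3}


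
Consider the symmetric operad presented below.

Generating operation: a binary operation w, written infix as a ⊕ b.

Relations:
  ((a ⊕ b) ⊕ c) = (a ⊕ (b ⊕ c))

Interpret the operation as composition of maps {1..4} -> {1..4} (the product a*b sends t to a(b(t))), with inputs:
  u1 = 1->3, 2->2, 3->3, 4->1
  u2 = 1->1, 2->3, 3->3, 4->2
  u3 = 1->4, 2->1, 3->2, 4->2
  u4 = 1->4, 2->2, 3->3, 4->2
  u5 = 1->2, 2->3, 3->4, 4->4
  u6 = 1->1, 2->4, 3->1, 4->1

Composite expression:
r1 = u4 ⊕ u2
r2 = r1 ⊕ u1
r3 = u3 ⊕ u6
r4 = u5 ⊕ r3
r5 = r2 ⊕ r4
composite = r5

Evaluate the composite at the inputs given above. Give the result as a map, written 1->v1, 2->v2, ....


1->4, 2->3, 3->4, 4->4

(u4 ⊕ u2) = 1->4, 2->3, 3->3, 4->2
((u4 ⊕ u2) ⊕ u1) = 1->3, 2->3, 3->3, 4->4
(u3 ⊕ u6) = 1->4, 2->2, 3->4, 4->4
(u5 ⊕ (u3 ⊕ u6)) = 1->4, 2->3, 3->4, 4->4
(((u4 ⊕ u2) ⊕ u1) ⊕ (u5 ⊕ (u3 ⊕ u6))) = 1->4, 2->3, 3->4, 4->4


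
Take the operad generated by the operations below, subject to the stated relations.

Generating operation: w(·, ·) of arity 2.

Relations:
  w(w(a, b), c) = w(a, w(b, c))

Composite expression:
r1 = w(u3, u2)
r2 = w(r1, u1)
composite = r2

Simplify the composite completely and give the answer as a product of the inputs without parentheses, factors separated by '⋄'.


u3 ⋄ u2 ⋄ u1

Every regrouping of w is equal, so read the u-inputs in written order.
w(u3, u2) linearizes to u3 ⋄ u2
w(w(u3, u2), u1) linearizes to u3 ⋄ u2 ⋄ u1


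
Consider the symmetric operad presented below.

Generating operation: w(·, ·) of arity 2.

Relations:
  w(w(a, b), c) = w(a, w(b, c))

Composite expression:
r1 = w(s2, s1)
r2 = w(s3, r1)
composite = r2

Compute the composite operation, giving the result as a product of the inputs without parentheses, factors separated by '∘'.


s3 ∘ s2 ∘ s1

The w-tree's shape is irrelevant; the s-reading-order decides.
w(s2, s1) flattens to s2 ∘ s1
w(s3, w(s2, s1)) flattens to s3 ∘ s2 ∘ s1


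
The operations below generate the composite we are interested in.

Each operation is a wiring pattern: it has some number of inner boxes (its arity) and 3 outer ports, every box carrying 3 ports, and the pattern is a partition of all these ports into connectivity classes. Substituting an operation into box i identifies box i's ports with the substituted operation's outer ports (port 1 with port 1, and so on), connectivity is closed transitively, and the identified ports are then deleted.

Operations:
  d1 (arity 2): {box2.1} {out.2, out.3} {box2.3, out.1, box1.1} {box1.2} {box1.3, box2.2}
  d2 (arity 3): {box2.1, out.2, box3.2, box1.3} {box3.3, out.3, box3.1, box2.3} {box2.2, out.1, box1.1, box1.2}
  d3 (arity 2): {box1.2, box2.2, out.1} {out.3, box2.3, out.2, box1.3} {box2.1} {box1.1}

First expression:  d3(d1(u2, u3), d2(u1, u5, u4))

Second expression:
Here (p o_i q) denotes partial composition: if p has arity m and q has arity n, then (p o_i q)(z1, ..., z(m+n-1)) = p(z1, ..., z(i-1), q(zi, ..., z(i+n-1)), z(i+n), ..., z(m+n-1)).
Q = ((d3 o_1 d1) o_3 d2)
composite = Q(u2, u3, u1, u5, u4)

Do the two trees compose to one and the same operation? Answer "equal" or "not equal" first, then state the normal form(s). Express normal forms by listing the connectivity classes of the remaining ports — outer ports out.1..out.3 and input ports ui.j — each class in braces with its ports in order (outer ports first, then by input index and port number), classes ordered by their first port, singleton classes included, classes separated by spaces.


Normal form of the first expression: {out.1, out.2, out.3, u1.3, u4.1, u4.2, u4.3, u5.1, u5.3} {u1.1, u1.2, u5.2} {u2.1, u3.3} {u2.2} {u2.3, u3.2} {u3.1}
Normal form of the second expression: {out.1, out.2, out.3, u1.3, u4.1, u4.2, u4.3, u5.1, u5.3} {u1.1, u1.2, u5.2} {u2.1, u3.3} {u2.2} {u2.3, u3.2} {u3.1}
The forms coincide; equal.

equal: each reduces to {out.1, out.2, out.3, u1.3, u4.1, u4.2, u4.3, u5.1, u5.3} {u1.1, u1.2, u5.2} {u2.1, u3.3} {u2.2} {u2.3, u3.2} {u3.1}


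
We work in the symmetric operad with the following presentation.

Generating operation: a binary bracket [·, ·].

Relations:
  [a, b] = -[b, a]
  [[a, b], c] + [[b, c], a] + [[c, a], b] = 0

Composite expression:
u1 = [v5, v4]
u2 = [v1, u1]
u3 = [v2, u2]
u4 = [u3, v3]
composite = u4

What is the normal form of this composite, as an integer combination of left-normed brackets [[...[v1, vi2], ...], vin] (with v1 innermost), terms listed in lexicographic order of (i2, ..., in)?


Left-normed coefficients sit on the v1-initial expansion words.
Composite bracket: [[v2, [v1, [v5, v4]]], v3]
Applying ab - ba throughout gives 16 signed words (2^4 = 16).
Coefficients come from the v1-initial words:
  v1v4v5v2v3 appears with sign +1, giving the term +[[[[v1, v4], v5], v2], v3]
  v1v5v4v2v3 appears with sign -1, giving the term -[[[[v1, v5], v4], v2], v3]

[[[[v1, v4], v5], v2], v3] - [[[[v1, v5], v4], v2], v3]


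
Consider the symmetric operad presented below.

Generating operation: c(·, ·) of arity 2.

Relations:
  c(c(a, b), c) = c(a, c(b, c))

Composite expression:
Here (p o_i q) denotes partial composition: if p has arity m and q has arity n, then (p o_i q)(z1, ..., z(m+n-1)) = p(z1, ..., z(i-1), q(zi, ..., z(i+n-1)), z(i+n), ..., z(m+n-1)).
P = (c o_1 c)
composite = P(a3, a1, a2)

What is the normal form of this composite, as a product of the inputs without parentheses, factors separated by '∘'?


Associativity of c dissolves the nesting; only the a-input order survives.
c(a3, a1) linearizes to a3 ∘ a1
c(c(a3, a1), a2) linearizes to a3 ∘ a1 ∘ a2

a3 ∘ a1 ∘ a2


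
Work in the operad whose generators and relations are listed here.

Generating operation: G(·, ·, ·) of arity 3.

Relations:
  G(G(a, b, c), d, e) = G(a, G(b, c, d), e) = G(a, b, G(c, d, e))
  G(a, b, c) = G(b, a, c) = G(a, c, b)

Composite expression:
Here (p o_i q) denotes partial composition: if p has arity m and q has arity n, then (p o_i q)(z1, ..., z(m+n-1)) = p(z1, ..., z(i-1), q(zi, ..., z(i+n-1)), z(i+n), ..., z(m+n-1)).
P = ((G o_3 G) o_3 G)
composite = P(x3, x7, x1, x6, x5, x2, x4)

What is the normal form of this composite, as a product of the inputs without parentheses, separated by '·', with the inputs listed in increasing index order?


x1 · x2 · x3 · x4 · x5 · x6 · x7

Key point: G commutes, so take the x-inputs in any fixed order.
G(x1, x6, x5) collapses to x1 · x6 · x5
G(G(x1, x6, x5), x2, x4) collapses to x1 · x6 · x5 · x2 · x4
G(x3, x7, G(G(x1, x6, x5), x2, x4)) collapses to x3 · x7 · x1 · x6 · x5 · x2 · x4
sorting the factors by input index: x1 · x2 · x3 · x4 · x5 · x6 · x7


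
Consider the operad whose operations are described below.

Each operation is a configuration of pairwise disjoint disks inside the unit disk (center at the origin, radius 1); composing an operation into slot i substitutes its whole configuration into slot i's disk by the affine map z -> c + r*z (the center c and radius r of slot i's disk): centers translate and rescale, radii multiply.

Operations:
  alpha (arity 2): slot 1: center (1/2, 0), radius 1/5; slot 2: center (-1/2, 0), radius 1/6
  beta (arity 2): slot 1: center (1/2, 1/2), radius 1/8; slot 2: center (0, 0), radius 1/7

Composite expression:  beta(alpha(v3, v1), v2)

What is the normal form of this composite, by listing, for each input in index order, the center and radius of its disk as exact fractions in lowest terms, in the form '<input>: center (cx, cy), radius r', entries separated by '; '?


v1: center (7/16, 1/2), radius 1/48; v2: center (0, 0), radius 1/7; v3: center (9/16, 1/2), radius 1/40


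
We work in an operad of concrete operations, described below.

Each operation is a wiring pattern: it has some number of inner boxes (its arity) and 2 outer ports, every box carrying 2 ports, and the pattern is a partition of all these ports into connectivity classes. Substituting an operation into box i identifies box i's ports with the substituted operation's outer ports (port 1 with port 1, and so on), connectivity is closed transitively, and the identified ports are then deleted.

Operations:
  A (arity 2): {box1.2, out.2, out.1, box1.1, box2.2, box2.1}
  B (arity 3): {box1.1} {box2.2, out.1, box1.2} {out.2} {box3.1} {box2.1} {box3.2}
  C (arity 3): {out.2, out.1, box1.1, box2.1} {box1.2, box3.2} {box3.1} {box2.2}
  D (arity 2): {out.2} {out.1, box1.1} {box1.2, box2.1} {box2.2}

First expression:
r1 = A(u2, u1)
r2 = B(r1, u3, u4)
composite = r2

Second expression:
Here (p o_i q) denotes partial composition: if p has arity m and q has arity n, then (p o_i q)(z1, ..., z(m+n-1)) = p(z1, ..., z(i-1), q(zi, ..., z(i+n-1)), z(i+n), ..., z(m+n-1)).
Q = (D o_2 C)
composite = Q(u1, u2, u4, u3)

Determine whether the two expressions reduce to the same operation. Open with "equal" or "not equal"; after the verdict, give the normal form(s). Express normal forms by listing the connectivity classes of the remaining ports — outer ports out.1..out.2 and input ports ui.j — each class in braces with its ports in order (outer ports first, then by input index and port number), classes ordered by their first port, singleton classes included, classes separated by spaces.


Reducing the first expression gives {out.1, u1.1, u1.2, u2.1, u2.2, u3.2} {out.2} {u3.1} {u4.1} {u4.2}
Reducing the second expression gives {out.1, u1.1} {out.2} {u1.2, u2.1, u4.1} {u2.2, u3.2} {u3.1} {u4.2}
They disagree, so not equal.

not equal; first: {out.1, u1.1, u1.2, u2.1, u2.2, u3.2} {out.2} {u3.1} {u4.1} {u4.2}; second: {out.1, u1.1} {out.2} {u1.2, u2.1, u4.1} {u2.2, u3.2} {u3.1} {u4.2}


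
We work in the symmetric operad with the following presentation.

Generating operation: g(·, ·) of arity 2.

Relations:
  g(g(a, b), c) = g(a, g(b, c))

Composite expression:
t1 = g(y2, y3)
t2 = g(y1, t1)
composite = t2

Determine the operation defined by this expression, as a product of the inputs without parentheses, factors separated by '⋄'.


y1 ⋄ y2 ⋄ y3


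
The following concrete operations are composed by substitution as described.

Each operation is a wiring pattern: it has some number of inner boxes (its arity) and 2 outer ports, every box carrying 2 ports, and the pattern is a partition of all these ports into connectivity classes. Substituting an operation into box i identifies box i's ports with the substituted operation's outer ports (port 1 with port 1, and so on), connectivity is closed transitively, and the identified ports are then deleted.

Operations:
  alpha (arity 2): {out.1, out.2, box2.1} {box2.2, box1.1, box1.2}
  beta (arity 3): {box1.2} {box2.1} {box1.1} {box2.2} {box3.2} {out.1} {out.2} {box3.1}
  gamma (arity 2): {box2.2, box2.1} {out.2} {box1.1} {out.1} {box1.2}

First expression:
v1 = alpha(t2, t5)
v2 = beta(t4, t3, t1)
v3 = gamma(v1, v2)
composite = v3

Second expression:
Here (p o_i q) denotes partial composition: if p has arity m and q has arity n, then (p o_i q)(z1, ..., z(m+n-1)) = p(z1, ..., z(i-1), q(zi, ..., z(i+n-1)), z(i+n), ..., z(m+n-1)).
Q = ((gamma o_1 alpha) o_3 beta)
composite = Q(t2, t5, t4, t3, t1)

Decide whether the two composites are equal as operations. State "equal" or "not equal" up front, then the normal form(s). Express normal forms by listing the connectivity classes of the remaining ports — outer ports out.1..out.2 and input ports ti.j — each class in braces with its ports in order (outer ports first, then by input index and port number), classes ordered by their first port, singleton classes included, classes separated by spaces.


The first expression, normalized: {out.1} {out.2} {t1.1} {t1.2} {t2.1, t2.2, t5.2} {t3.1} {t3.2} {t4.1} {t4.2} {t5.1}
The second expression, normalized: {out.1} {out.2} {t1.1} {t1.2} {t2.1, t2.2, t5.2} {t3.1} {t3.2} {t4.1} {t4.2} {t5.1}
The forms coincide; equal.

equal; both compose to {out.1} {out.2} {t1.1} {t1.2} {t2.1, t2.2, t5.2} {t3.1} {t3.2} {t4.1} {t4.2} {t5.1}


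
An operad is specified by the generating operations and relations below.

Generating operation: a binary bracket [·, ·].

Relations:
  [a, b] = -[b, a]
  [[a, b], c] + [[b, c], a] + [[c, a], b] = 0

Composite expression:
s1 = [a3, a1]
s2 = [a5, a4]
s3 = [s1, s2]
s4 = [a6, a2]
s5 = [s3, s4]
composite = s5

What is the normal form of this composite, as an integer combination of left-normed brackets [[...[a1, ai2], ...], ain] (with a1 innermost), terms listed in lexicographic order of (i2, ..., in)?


-[[[[[a1, a3], a4], a5], a2], a6] + [[[[[a1, a3], a4], a5], a6], a2] + [[[[[a1, a3], a5], a4], a2], a6] - [[[[[a1, a3], a5], a4], a6], a2]

Left-normed coefficients sit on the a1-initial expansion words.
Composite bracket: [[[a3, a1], [a5, a4]], [a6, a2]]
Under [a, b] = ab - ba we get 32 signed associative words (2^5 = 32).
Keep just the words that open with a1:
  sign of a1a3a4a5a2a6 is -1, so it contributes -[[[[[a1, a3], a4], a5], a2], a6]
  sign of a1a3a4a5a6a2 is +1, so it contributes +[[[[[a1, a3], a4], a5], a6], a2]
  sign of a1a3a5a4a2a6 is +1, so it contributes +[[[[[a1, a3], a5], a4], a2], a6]
  sign of a1a3a5a4a6a2 is -1, so it contributes -[[[[[a1, a3], a5], a4], a6], a2]


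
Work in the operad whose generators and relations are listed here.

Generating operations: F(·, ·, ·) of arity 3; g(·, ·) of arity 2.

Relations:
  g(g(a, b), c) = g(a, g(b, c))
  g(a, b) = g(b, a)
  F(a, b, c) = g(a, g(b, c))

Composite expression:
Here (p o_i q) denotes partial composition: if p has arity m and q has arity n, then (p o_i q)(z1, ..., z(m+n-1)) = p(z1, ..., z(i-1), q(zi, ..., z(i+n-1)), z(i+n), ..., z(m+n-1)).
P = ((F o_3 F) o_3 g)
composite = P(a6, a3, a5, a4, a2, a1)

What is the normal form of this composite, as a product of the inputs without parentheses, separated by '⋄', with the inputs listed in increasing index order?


a1 ⋄ a2 ⋄ a3 ⋄ a4 ⋄ a5 ⋄ a6

Any arrangement under F is one operation, so sort the a-inputs.
g(a5, a4) unparenthesizes to a5 ⋄ a4
F(g(a5, a4), a2, a1) unparenthesizes to a5 ⋄ a4 ⋄ a2 ⋄ a1
F(a6, a3, F(g(a5, a4), a2, a1)) unparenthesizes to a6 ⋄ a3 ⋄ a5 ⋄ a4 ⋄ a2 ⋄ a1
sorting the factors by input index: a1 ⋄ a2 ⋄ a3 ⋄ a4 ⋄ a5 ⋄ a6


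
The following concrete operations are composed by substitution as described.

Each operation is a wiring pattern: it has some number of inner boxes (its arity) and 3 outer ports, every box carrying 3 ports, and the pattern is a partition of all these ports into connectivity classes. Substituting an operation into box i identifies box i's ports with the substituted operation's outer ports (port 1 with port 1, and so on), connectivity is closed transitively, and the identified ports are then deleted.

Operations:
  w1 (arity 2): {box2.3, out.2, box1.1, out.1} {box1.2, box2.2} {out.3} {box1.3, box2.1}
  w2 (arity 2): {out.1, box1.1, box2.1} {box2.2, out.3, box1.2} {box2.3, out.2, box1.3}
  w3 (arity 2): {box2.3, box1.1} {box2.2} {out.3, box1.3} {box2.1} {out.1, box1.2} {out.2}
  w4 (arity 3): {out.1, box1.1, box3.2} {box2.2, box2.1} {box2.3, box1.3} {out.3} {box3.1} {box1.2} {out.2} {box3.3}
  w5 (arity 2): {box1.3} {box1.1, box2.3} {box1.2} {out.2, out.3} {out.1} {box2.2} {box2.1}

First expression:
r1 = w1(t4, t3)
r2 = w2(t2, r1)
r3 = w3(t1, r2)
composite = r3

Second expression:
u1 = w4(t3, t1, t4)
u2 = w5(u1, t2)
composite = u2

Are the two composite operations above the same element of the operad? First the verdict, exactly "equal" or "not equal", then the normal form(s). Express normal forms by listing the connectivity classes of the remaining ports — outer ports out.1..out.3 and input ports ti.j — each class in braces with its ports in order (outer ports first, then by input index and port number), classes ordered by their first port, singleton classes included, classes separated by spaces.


not equal — first {out.1, t1.2} {out.2} {out.3, t1.3} {t1.1, t2.1, t2.2, t3.3, t4.1} {t2.3} {t3.1, t4.3} {t3.2, t4.2}, second {out.1} {out.2, out.3} {t1.1, t1.2} {t1.3, t3.3} {t2.1} {t2.2} {t2.3, t3.1, t4.2} {t3.2} {t4.1} {t4.3}


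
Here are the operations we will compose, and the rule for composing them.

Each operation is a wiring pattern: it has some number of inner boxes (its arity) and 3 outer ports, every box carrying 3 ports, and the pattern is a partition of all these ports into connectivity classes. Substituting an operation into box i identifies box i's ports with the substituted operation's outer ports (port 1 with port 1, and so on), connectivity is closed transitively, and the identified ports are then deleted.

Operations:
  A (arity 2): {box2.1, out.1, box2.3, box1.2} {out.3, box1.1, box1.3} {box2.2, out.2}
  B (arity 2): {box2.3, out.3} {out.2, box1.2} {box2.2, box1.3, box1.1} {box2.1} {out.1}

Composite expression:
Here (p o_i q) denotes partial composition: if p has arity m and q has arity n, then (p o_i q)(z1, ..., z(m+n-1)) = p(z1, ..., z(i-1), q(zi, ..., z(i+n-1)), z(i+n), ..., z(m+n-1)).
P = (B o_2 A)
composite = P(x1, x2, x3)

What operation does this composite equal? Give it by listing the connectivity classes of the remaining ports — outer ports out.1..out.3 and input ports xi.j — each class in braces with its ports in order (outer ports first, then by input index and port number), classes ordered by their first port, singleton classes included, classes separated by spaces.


Connectivity passes through glued B-boundaries; trace each wire chain.
composing A on (x2, x3), with out.j its own outer ports: {out.1, x2.2, x3.1, x3.3} {out.2, x3.2} {out.3, x2.1, x2.3}
composing B on (x1, x2, x3), with out.j its own outer ports: {out.1} {out.2, x1.2} {out.3, x2.1, x2.3} {x1.1, x1.3, x3.2} {x2.2, x3.1, x3.3}

{out.1} {out.2, x1.2} {out.3, x2.1, x2.3} {x1.1, x1.3, x3.2} {x2.2, x3.1, x3.3}


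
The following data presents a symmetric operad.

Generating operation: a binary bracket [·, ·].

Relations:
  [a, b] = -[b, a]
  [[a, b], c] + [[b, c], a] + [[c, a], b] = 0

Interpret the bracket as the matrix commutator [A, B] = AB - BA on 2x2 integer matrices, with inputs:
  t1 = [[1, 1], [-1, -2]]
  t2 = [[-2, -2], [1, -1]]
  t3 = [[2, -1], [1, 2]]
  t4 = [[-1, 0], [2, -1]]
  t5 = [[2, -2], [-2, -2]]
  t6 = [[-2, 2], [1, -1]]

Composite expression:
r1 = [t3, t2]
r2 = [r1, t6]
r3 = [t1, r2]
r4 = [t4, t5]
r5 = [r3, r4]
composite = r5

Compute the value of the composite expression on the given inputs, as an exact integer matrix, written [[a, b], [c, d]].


[[56, -56], [-24, -56]]

[t3, t2] = [[1, -1], [-1, -1]]
[[t3, t2], t6] = [[1, 3], [-1, -1]]
[t1, [[t3, t2], t6]] = [[2, 7], [1, -2]]
[t4, t5] = [[4, 0], [8, -4]]
[[t1, [[t3, t2], t6]], [t4, t5]] = [[56, -56], [-24, -56]]


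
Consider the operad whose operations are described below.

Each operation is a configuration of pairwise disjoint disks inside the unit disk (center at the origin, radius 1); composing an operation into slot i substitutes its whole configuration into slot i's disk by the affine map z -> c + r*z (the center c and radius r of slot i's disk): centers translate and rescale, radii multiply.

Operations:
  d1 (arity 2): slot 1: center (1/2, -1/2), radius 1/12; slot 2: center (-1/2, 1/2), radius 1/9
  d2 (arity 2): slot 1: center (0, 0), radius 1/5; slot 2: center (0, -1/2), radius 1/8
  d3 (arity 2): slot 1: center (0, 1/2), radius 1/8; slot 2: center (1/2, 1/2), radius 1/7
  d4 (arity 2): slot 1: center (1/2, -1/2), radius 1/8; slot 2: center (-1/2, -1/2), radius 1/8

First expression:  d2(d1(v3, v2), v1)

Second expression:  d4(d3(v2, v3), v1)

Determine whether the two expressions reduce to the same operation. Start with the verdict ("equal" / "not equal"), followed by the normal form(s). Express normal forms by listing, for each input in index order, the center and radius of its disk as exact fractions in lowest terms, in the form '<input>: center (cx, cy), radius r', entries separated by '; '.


not equal: they reduce to v1: center (0, -1/2), radius 1/8; v2: center (-1/10, 1/10), radius 1/45; v3: center (1/10, -1/10), radius 1/60 and v1: center (-1/2, -1/2), radius 1/8; v2: center (1/2, -7/16), radius 1/64; v3: center (9/16, -7/16), radius 1/56

Normal form of the first expression: v1: center (0, -1/2), radius 1/8; v2: center (-1/10, 1/10), radius 1/45; v3: center (1/10, -1/10), radius 1/60
Normal form of the second expression: v1: center (-1/2, -1/2), radius 1/8; v2: center (1/2, -7/16), radius 1/64; v3: center (9/16, -7/16), radius 1/56
Different reductions; not equal.


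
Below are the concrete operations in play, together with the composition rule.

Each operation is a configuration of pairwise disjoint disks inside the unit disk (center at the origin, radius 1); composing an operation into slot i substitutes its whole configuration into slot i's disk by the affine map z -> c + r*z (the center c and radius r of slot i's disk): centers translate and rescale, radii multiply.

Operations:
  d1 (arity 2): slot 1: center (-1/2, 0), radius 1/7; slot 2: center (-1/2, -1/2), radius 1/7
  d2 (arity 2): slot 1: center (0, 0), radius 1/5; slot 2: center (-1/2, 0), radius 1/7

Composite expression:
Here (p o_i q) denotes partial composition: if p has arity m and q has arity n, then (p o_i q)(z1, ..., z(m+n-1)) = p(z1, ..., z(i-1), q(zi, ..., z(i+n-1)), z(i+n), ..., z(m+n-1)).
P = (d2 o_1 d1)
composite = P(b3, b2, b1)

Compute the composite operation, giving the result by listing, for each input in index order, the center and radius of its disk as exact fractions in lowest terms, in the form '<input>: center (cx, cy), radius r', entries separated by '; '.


Each b-disk chains the slot maps above it in d2; radii multiply.
for b3, the 2-step affine chain lands on center (-1/10, 0), radius 1/35
for b2, the 2-step affine chain lands on center (-1/10, -1/10), radius 1/35
for b1, the 1-step affine chain lands on center (-1/2, 0), radius 1/7

b1: center (-1/2, 0), radius 1/7; b2: center (-1/10, -1/10), radius 1/35; b3: center (-1/10, 0), radius 1/35


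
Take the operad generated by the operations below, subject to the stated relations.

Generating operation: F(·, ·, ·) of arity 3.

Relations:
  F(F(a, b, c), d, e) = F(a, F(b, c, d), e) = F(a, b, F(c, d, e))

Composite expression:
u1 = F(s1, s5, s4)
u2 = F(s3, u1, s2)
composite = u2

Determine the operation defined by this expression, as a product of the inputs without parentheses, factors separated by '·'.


s3 · s1 · s5 · s4 · s2

The F-tree's shape is irrelevant; the s-reading-order decides.
F(s1, s5, s4) flattens to s1 · s5 · s4
F(s3, F(s1, s5, s4), s2) flattens to s3 · s1 · s5 · s4 · s2


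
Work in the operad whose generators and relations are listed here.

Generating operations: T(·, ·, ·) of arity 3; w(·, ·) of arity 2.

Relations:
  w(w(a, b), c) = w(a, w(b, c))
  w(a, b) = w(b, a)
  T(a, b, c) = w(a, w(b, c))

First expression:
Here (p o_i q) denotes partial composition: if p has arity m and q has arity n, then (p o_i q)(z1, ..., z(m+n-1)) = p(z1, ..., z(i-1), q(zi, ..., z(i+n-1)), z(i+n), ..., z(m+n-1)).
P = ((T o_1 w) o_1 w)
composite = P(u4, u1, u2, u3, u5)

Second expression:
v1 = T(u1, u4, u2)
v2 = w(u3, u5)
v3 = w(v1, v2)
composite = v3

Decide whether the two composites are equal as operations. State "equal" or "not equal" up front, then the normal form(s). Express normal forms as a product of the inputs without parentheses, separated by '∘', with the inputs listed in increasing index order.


equal — both sides give u1 ∘ u2 ∘ u3 ∘ u4 ∘ u5

In normal form, the first expression is u1 ∘ u2 ∘ u3 ∘ u4 ∘ u5
In normal form, the second expression is u1 ∘ u2 ∘ u3 ∘ u4 ∘ u5
Identical normal forms: equal.


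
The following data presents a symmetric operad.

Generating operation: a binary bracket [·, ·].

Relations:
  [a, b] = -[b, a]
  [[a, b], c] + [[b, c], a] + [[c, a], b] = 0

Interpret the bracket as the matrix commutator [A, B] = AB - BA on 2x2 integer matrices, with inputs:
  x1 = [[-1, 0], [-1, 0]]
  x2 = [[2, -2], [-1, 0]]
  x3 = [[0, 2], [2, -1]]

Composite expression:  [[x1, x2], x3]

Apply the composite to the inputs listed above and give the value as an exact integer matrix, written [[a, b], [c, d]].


[[10, -10], [5, -10]]

[x1, x2] = [[-2, 2], [-3, 2]]
[[x1, x2], x3] = [[10, -10], [5, -10]]


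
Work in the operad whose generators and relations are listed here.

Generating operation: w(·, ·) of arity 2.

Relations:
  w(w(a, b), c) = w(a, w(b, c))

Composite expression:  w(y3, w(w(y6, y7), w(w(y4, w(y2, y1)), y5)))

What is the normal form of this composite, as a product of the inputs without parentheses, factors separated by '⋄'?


y3 ⋄ y6 ⋄ y7 ⋄ y4 ⋄ y2 ⋄ y1 ⋄ y5


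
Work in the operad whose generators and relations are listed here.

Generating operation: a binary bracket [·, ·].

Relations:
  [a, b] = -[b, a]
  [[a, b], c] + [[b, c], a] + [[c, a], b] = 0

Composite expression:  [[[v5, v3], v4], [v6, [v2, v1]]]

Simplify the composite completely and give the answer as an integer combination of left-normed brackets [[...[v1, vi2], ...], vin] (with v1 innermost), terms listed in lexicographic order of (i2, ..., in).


Left-normed coefficients sit on the v1-initial expansion words.
Composite bracket: [[[v5, v3], v4], [v6, [v2, v1]]]
Each bracket splits as ab - ba, giving 32 signed words (2^5 = 32).
Only words starting with v1 matter:
  word v1v2v6v3v5v4 has sign +1, contributing +[[[[[v1, v2], v6], v3], v5], v4]
  word v1v2v6v4v3v5 has sign -1, contributing -[[[[[v1, v2], v6], v4], v3], v5]
  word v1v2v6v4v5v3 has sign +1, contributing +[[[[[v1, v2], v6], v4], v5], v3]
  word v1v2v6v5v3v4 has sign -1, contributing -[[[[[v1, v2], v6], v5], v3], v4]

[[[[[v1, v2], v6], v3], v5], v4] - [[[[[v1, v2], v6], v4], v3], v5] + [[[[[v1, v2], v6], v4], v5], v3] - [[[[[v1, v2], v6], v5], v3], v4]


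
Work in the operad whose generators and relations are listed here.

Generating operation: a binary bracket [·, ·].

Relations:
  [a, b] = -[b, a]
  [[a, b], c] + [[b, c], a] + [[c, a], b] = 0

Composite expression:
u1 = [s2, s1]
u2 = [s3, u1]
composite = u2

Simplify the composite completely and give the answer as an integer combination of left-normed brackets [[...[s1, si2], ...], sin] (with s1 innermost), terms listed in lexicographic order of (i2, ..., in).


[[s1, s2], s3]

Antisymmetry and Jacobi reduce to s1-anchored left-normed brackets.
Composite bracket: [s3, [s2, s1]]
Applying ab - ba throughout gives 4 signed words (2^2 = 4).
Only words starting with s1 matter:
  from s1s2s3, sign +1: term +[[s1, s2], s3]


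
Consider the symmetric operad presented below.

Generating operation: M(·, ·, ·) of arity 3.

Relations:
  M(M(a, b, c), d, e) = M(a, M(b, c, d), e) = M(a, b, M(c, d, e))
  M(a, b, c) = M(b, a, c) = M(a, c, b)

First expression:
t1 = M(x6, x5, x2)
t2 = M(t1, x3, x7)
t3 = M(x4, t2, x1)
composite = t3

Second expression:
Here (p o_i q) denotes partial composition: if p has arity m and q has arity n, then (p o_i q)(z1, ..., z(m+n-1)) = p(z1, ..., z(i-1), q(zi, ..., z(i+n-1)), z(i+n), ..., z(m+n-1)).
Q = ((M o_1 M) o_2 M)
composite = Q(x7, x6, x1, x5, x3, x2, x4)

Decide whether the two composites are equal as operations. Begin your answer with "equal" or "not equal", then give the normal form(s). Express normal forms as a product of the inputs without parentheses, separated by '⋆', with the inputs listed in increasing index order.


The first expression reduces to x1 ⋆ x2 ⋆ x3 ⋆ x4 ⋆ x5 ⋆ x6 ⋆ x7
The second expression reduces to x1 ⋆ x2 ⋆ x3 ⋆ x4 ⋆ x5 ⋆ x6 ⋆ x7
The normal forms match — equal.

equal; the common form is x1 ⋆ x2 ⋆ x3 ⋆ x4 ⋆ x5 ⋆ x6 ⋆ x7


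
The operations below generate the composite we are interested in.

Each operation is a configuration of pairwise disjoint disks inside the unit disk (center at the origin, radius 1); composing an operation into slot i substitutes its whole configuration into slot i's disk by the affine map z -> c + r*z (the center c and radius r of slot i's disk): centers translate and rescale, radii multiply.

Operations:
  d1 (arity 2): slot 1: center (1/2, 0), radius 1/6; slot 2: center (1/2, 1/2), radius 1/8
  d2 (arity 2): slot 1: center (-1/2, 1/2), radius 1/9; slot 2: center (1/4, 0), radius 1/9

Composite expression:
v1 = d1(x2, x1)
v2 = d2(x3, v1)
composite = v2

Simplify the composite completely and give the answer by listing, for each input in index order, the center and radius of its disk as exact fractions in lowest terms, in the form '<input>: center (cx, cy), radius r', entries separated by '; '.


x1: center (11/36, 1/18), radius 1/72; x2: center (11/36, 0), radius 1/54; x3: center (-1/2, 1/2), radius 1/9

Affine substitution under d2: radii multiply and x-centers shift.
input x3: applying the 1 nested substitution gives center (-1/2, 1/2), radius 1/9
input x2: applying the 2 nested substitutions gives center (11/36, 0), radius 1/54
input x1: applying the 2 nested substitutions gives center (11/36, 1/18), radius 1/72


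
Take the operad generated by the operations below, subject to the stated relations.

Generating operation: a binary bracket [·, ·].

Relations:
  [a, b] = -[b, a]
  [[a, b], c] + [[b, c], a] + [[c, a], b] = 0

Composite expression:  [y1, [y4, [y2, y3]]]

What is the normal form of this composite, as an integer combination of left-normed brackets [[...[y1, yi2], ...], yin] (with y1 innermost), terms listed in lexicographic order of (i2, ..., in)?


In the tensor algebra, words opening y1 carry the y1-anchored form.
Composite bracket: [y1, [y4, [y2, y3]]]
The bracket unfolds into 8 signed words via [a, b] = ab - ba (2^3 = 8).
Only words starting with y1 matter:
  y1y2y3y4 (sign -1) contributes -[[[y1, y2], y3], y4]
  y1y3y2y4 (sign +1) contributes +[[[y1, y3], y2], y4]
  y1y4y2y3 (sign +1) contributes +[[[y1, y4], y2], y3]
  y1y4y3y2 (sign -1) contributes -[[[y1, y4], y3], y2]

-[[[y1, y2], y3], y4] + [[[y1, y3], y2], y4] + [[[y1, y4], y2], y3] - [[[y1, y4], y3], y2]


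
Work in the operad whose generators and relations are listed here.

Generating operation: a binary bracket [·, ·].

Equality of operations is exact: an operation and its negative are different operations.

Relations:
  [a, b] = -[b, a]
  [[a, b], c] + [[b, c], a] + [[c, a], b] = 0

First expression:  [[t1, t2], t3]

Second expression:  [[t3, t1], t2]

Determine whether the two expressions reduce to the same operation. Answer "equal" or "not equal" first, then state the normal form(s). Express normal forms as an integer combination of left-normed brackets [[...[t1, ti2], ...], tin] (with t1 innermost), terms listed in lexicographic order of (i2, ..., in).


The first expression, normalized: [[t1, t2], t3]
The second expression, normalized: -[[t1, t3], t2]
The forms do not match — not equal.

not equal: they reduce to [[t1, t2], t3] and -[[t1, t3], t2]


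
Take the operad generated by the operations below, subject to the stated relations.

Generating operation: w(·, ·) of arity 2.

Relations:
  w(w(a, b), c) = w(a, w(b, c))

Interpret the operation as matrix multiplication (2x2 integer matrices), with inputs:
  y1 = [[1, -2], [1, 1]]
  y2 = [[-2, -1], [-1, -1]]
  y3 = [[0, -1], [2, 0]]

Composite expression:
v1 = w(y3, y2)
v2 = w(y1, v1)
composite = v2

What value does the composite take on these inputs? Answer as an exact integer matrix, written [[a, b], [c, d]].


[[9, 5], [-3, -1]]

w(y3, y2) = [[1, 1], [-4, -2]]
w(y1, w(y3, y2)) = [[9, 5], [-3, -1]]


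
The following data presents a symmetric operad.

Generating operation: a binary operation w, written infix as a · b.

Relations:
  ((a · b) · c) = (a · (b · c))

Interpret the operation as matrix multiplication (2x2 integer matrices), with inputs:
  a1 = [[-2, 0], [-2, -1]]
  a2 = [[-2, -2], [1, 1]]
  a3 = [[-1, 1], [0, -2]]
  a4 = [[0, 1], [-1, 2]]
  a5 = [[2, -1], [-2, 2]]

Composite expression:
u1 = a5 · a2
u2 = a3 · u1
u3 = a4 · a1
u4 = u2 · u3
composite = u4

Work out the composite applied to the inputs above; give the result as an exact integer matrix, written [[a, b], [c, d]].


[[-44, -33], [48, 36]]

(a5 · a2) = [[-5, -5], [6, 6]]
(a3 · (a5 · a2)) = [[11, 11], [-12, -12]]
(a4 · a1) = [[-2, -1], [-2, -2]]
((a3 · (a5 · a2)) · (a4 · a1)) = [[-44, -33], [48, 36]]


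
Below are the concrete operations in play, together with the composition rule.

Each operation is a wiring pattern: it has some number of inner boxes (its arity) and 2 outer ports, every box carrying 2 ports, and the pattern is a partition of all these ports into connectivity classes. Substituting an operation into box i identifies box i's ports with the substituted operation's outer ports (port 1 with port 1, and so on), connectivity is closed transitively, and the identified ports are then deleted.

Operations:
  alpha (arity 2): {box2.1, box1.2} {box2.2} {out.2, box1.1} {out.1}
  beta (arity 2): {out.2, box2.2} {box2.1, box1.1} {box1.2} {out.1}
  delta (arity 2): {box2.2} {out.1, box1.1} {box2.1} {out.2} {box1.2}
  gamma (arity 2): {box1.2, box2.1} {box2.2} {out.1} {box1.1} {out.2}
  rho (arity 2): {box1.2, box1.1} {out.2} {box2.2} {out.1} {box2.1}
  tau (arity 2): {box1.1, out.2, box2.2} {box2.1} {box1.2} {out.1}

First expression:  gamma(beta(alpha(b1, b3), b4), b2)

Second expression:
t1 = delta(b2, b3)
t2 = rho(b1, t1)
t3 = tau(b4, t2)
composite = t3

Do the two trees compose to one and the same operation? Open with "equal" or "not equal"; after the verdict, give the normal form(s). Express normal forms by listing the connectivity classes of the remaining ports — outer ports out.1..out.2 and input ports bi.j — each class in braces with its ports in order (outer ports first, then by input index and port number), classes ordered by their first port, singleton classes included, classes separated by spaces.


The first expression reduces to {out.1} {out.2} {b1.1} {b1.2, b3.1} {b2.1, b4.2} {b2.2} {b3.2} {b4.1}
The second expression reduces to {out.1} {out.2, b4.1} {b1.1, b1.2} {b2.1} {b2.2} {b3.1} {b3.2} {b4.2}
The normal forms differ: not equal.

not equal; the first gives {out.1} {out.2} {b1.1} {b1.2, b3.1} {b2.1, b4.2} {b2.2} {b3.2} {b4.1} and the second {out.1} {out.2, b4.1} {b1.1, b1.2} {b2.1} {b2.2} {b3.1} {b3.2} {b4.2}


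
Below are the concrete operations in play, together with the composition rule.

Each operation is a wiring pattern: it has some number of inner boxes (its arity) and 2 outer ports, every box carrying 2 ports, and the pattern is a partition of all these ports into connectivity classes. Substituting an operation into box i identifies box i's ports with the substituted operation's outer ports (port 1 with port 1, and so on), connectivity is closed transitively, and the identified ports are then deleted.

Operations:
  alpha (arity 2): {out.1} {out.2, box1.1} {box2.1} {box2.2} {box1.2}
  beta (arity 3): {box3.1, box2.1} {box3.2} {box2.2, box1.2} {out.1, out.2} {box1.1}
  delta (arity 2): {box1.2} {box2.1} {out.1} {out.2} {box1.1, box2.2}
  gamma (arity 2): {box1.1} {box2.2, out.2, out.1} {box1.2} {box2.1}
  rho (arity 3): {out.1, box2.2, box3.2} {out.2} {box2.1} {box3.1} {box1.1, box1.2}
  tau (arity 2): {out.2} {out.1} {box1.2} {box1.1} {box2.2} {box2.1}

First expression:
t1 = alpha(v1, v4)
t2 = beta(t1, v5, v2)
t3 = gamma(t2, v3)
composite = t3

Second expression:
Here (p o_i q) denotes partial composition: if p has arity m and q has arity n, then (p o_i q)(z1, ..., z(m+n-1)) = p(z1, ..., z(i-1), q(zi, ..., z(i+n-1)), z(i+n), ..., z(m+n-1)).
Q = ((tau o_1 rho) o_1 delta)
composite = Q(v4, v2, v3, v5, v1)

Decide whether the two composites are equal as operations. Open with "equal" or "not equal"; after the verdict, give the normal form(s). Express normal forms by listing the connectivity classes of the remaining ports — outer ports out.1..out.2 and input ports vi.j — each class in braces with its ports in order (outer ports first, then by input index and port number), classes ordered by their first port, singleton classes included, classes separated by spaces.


not equal; first: {out.1, out.2, v3.2} {v1.1, v5.2} {v1.2} {v2.1, v5.1} {v2.2} {v3.1} {v4.1} {v4.2}; second: {out.1} {out.2} {v1.1} {v1.2} {v2.1} {v2.2, v4.1} {v3.1} {v3.2, v5.2} {v4.2} {v5.1}


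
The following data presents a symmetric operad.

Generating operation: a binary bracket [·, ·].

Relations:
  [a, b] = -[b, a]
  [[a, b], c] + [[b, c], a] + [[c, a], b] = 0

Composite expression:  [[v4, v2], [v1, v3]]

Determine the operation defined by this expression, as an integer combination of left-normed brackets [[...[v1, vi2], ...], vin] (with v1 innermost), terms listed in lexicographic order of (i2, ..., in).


[[[v1, v3], v2], v4] - [[[v1, v3], v4], v2]

Antisymmetry and Jacobi reduce to v1-anchored left-normed brackets.
Composite bracket: [[v4, v2], [v1, v3]]
Full expansion: 8 signed words from ab - ba (2^3 = 8).
Coefficients come from the v1-initial words:
  v1v3v2v4 appears with sign +1, giving the term +[[[v1, v3], v2], v4]
  v1v3v4v2 appears with sign -1, giving the term -[[[v1, v3], v4], v2]


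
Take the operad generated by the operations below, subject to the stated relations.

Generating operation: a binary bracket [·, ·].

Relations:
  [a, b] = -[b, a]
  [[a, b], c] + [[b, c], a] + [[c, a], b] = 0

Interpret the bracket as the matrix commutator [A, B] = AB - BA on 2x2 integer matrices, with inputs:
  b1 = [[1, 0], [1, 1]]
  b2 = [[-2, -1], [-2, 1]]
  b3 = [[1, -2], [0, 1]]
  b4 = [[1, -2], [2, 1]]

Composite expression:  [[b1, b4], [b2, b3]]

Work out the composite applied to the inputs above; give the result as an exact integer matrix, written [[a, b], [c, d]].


[[0, 24], [0, 0]]

[b1, b4] = [[2, 0], [0, -2]]
[b2, b3] = [[-4, 6], [0, 4]]
[[b1, b4], [b2, b3]] = [[0, 24], [0, 0]]
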